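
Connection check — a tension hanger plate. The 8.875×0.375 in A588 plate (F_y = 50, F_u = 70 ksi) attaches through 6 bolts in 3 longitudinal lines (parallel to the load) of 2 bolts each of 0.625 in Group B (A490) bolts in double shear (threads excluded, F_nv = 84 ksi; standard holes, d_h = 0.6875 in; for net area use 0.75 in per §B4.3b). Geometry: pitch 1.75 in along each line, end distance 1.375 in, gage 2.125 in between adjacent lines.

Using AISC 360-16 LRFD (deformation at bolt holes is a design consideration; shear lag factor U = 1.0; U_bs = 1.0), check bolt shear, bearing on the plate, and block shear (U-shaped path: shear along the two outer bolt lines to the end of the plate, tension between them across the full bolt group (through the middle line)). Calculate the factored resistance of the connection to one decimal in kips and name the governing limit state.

Bolt shear: A_b = π(0.625)²/4 = 0.3068 in². φR_n = 0.75 × 84 × 0.3068 × 6 × 2 = 231.9 kips.
Bearing (0.375 in plate, F_u = 70 ksi): end bolts L_c = 1.375 − 0.6875/2 = 1.03125, R_n = min(1.2×1.03125×0.375×70, 2.4×0.625×0.375×70) = 32.484 kips/bolt; interior L_c = 1.75 − 0.6875 = 1.0625, R_n = 33.469 kips/bolt. φR_n = 0.75 × (3×32.484 + 3×33.469) = 148.4 kips.
Block shear: shear path 2×[1.375+1×1.75] = 2×3.125 in, A_gv = 2.3438, A_nv = 2×(3.125 − 1.5×0.75)×0.375 = 1.5 in²; tension across gage: (4.25 − 2×0.75)×0.375 = 1.0313 in². R_n = min(0.6×70×1.5, 0.6×50×2.3438) + 1.0×70×1.0313 = min(63, 70.314) + 72.191 = 135.19 kips. φR_n = 0.75 × 135.19 = 101.4 kips.
Governing: min(231.9, 148.4, 101.4) = 101.4 kips → block shear.

101.4 kips (block shear governs)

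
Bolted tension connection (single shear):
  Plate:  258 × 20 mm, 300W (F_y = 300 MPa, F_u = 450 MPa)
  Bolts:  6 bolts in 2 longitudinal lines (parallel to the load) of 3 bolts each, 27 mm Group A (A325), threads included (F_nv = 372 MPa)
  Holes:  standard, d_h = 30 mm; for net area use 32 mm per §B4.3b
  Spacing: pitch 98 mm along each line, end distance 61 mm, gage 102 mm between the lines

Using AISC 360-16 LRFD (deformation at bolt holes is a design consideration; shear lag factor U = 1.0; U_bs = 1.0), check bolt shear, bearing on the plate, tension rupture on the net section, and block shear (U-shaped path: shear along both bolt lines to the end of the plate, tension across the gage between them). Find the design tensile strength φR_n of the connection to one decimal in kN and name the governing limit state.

Bolt shear: A_b = π(27)²/4 = 572.56 mm². φR_n = 0.75 × 372 × 572.56 × 6 × 1 = 958.5 kN.
Bearing (20 mm plate, F_u = 450 MPa): end bolts L_c = 61 − 30/2 = 46, R_n = min(1.2×46×20×450, 2.4×27×20×450) = 496.8 kN/bolt; interior L_c = 98 − 30 = 68, R_n = 583.2 kN/bolt. φR_n = 0.75 × (2×496.8 + 4×583.2) = 2494.8 kN.
Tension rupture (net): A_n = (258 − 2×32)×20 = 3880 mm² (U = 1.0, A_e = A_n). φR_n = 0.75 × 450 × 3880 = 1309.5 kN.
Block shear: shear path 2×[61+2×98] = 2×257 mm, A_gv = 10280, A_nv = 2×(257 − 2.5×32)×20 = 7080 mm²; tension across gage: (102 − 1×32)×20 = 1400 mm². R_n = min(0.6×450×7080, 0.6×300×10280) + 1.0×450×1400 = min(1911.6, 1850.4) + 630 = 2480.4 kN. φR_n = 0.75 × 2480.4 = 1860.3 kN.
Governing: min(958.5, 2494.8, 1309.5, 1860.3) = 958.5 kN → bolt shear.

958.5 kN (bolt shear governs)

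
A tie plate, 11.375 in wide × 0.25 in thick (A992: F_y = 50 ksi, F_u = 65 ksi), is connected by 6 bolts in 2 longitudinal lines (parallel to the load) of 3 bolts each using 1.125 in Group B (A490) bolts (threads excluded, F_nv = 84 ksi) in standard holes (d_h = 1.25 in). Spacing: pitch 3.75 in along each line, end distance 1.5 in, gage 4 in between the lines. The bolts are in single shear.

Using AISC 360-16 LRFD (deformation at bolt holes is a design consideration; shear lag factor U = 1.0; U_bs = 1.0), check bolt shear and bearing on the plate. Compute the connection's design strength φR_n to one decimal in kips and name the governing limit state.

157.2 kips (bearing governs)

Bolt shear: A_b = π(1.125)²/4 = 0.99402 in². φR_n = 0.75 × 84 × 0.99402 × 6 × 1 = 375.7 kips.
Bearing (0.25 in plate, F_u = 65 ksi): end bolts L_c = 1.5 − 1.25/2 = 0.875, R_n = min(1.2×0.875×0.25×65, 2.4×1.125×0.25×65) = 17.063 kips/bolt; interior L_c = 3.75 − 1.25 = 2.5, R_n = 43.875 kips/bolt. φR_n = 0.75 × (2×17.063 + 4×43.875) = 157.2 kips.
Governing: min(375.7, 157.2) = 157.2 kips → bearing.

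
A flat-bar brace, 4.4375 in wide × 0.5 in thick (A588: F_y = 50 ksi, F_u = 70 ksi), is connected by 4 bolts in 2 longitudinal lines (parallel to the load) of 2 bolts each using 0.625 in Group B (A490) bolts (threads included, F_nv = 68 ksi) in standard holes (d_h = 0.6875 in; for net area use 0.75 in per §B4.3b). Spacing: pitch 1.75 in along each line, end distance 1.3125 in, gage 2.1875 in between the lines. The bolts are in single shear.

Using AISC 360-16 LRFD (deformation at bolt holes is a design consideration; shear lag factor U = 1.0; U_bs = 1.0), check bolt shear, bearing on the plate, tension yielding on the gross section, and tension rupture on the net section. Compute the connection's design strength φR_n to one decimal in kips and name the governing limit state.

62.6 kips (bolt shear governs)

Bolt shear: A_b = π(0.625)²/4 = 0.3068 in². φR_n = 0.75 × 68 × 0.3068 × 4 × 1 = 62.6 kips.
Bearing (0.5 in plate, F_u = 70 ksi): end bolts L_c = 1.3125 − 0.6875/2 = 0.96875, R_n = min(1.2×0.96875×0.5×70, 2.4×0.625×0.5×70) = 40.688 kips/bolt; interior L_c = 1.75 − 0.6875 = 1.0625, R_n = 44.625 kips/bolt. φR_n = 0.75 × (2×40.688 + 2×44.625) = 128.0 kips.
Tension yield (gross): A_g = 4.4375×0.5 = 2.2188 in². φR_n = 0.90 × 50 × 2.2188 = 99.8 kips.
Tension rupture (net): A_n = (4.4375 − 2×0.75)×0.5 = 1.4688 in² (U = 1.0, A_e = A_n). φR_n = 0.75 × 70 × 1.4688 = 77.1 kips.
Governing: min(62.6, 128.0, 99.8, 77.1) = 62.6 kips → bolt shear.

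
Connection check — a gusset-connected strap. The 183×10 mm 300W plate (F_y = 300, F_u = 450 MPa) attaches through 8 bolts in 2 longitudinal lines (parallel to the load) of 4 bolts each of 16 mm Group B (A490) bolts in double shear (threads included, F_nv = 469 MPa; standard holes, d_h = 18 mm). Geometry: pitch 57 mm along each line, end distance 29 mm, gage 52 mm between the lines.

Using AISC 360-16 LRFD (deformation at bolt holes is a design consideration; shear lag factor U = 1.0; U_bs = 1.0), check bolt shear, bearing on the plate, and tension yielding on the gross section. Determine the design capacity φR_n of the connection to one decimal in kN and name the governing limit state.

Bolt shear: A_b = π(16)²/4 = 201.06 mm². φR_n = 0.75 × 469 × 201.06 × 8 × 2 = 1131.6 kN.
Bearing (10 mm plate, F_u = 450 MPa): end bolts L_c = 29 − 18/2 = 20, R_n = min(1.2×20×10×450, 2.4×16×10×450) = 108 kN/bolt; interior L_c = 57 − 18 = 39, R_n = 172.8 kN/bolt. φR_n = 0.75 × (2×108 + 6×172.8) = 939.6 kN.
Tension yield (gross): A_g = 183×10 = 1830 mm². φR_n = 0.90 × 300 × 1830 = 494.1 kN.
Governing: min(1131.6, 939.6, 494.1) = 494.1 kN → gross-section yield.

494.1 kN (gross-section yield governs)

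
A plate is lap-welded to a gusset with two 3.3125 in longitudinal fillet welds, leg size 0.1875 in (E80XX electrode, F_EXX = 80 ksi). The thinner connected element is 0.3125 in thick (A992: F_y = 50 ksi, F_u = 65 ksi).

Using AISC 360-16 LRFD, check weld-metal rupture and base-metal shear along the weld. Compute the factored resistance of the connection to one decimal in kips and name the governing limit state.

Weld metal: throat = 0.707×0.1875 = 0.13256 in, L = 2×3.3125 = 6.625 in. φR_n = 0.75 × 0.6 × 80 × 0.13256 × 6.625 = 31.6 kips.
Base metal shear (0.3125 in plate): yield φR_n = 1.0×0.6×50×0.3125×6.625 = 62.1 kips; rupture φR_n = 0.75×0.6×65×0.3125×6.625 = 60.6 kips; take 60.6 kips (rupture).
Governing: min(31.6, 60.6) = 31.6 kips → weld metal.

31.6 kips (weld metal governs)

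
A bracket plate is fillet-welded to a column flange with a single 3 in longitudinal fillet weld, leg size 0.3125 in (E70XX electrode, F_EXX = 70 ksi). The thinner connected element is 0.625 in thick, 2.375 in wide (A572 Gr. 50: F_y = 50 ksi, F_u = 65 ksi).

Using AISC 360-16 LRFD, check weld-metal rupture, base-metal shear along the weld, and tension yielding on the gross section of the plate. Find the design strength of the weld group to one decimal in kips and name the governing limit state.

Weld metal: throat = 0.707×0.3125 = 0.22094 in, L = 3 in. φR_n = 0.75 × 0.6 × 70 × 0.22094 × 3 = 20.9 kips.
Base metal shear (0.625 in plate): yield φR_n = 1.0×0.6×50×0.625×3 = 56.3 kips; rupture φR_n = 0.75×0.6×65×0.625×3 = 54.8 kips; take 54.8 kips (rupture).
Tension yield (gross): A_g = 2.375×0.625 = 1.4844 in². φR_n = 0.90 × 50 × 1.4844 = 66.8 kips.
Governing: min(20.9, 54.8, 66.8) = 20.9 kips → weld metal.

20.9 kips (weld metal governs)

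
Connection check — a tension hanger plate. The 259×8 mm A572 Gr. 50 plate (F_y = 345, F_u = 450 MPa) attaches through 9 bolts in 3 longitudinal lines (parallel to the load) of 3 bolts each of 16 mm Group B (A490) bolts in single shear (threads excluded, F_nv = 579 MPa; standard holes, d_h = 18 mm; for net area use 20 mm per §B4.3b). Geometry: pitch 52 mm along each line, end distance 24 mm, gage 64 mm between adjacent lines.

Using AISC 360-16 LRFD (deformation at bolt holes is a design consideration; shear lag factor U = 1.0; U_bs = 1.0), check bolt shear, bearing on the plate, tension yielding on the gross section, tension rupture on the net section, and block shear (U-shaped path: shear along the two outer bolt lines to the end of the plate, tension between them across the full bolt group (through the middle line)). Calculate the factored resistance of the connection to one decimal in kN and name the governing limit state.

490.3 kN (block shear governs)

Bolt shear: A_b = π(16)²/4 = 201.06 mm². φR_n = 0.75 × 579 × 201.06 × 9 × 1 = 785.8 kN.
Bearing (8 mm plate, F_u = 450 MPa): end bolts L_c = 24 − 18/2 = 15, R_n = min(1.2×15×8×450, 2.4×16×8×450) = 64.8 kN/bolt; interior L_c = 52 − 18 = 34, R_n = 138.24 kN/bolt. φR_n = 0.75 × (3×64.8 + 6×138.24) = 767.9 kN.
Tension yield (gross): A_g = 259×8 = 2072 mm². φR_n = 0.90 × 345 × 2072 = 643.4 kN.
Tension rupture (net): A_n = (259 − 3×20)×8 = 1592 mm² (U = 1.0, A_e = A_n). φR_n = 0.75 × 450 × 1592 = 537.3 kN.
Block shear: shear path 2×[24+2×52] = 2×128 mm, A_gv = 2048, A_nv = 2×(128 − 2.5×20)×8 = 1248 mm²; tension across gage: (128 − 2×20)×8 = 704 mm². R_n = min(0.6×450×1248, 0.6×345×2048) + 1.0×450×704 = min(336.96, 423.94) + 316.8 = 653.76 kN. φR_n = 0.75 × 653.76 = 490.3 kN.
Governing: min(785.8, 767.9, 643.4, 537.3, 490.3) = 490.3 kN → block shear.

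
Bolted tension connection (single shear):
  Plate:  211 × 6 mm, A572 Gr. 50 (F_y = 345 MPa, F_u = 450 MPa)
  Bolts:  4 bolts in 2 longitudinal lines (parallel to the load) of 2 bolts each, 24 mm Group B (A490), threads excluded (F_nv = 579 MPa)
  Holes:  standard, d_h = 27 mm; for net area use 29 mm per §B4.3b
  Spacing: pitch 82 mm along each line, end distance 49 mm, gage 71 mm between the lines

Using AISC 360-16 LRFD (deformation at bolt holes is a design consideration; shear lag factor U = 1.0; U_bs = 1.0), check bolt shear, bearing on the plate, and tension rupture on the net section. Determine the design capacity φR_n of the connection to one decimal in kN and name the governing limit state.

309.8 kN (net-section rupture governs)

Bolt shear: A_b = π(24)²/4 = 452.39 mm². φR_n = 0.75 × 579 × 452.39 × 4 × 1 = 785.8 kN.
Bearing (6 mm plate, F_u = 450 MPa): end bolts L_c = 49 − 27/2 = 35.5, R_n = min(1.2×35.5×6×450, 2.4×24×6×450) = 115.02 kN/bolt; interior L_c = 82 − 27 = 55, R_n = 155.52 kN/bolt. φR_n = 0.75 × (2×115.02 + 2×155.52) = 405.8 kN.
Tension rupture (net): A_n = (211 − 2×29)×6 = 918 mm² (U = 1.0, A_e = A_n). φR_n = 0.75 × 450 × 918 = 309.8 kN.
Governing: min(785.8, 405.8, 309.8) = 309.8 kN → net-section rupture.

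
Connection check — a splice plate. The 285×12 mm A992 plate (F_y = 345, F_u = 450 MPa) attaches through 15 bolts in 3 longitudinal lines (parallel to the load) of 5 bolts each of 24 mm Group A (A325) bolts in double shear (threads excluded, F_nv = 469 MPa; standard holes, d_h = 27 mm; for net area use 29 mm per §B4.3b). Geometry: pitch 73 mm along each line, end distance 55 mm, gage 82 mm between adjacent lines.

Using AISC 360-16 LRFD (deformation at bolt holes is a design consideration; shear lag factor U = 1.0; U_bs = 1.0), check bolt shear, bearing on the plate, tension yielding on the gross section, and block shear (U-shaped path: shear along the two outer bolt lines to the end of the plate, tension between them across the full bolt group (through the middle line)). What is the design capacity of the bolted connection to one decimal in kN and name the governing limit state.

Bolt shear: A_b = π(24)²/4 = 452.39 mm². φR_n = 0.75 × 469 × 452.39 × 15 × 2 = 4773.8 kN.
Bearing (12 mm plate, F_u = 450 MPa): end bolts L_c = 55 − 27/2 = 41.5, R_n = min(1.2×41.5×12×450, 2.4×24×12×450) = 268.92 kN/bolt; interior L_c = 73 − 27 = 46, R_n = 298.08 kN/bolt. φR_n = 0.75 × (3×268.92 + 12×298.08) = 3287.8 kN.
Tension yield (gross): A_g = 285×12 = 3420 mm². φR_n = 0.90 × 345 × 3420 = 1061.9 kN.
Block shear: shear path 2×[55+4×73] = 2×347 mm, A_gv = 8328, A_nv = 2×(347 − 4.5×29)×12 = 5196 mm²; tension across gage: (164 − 2×29)×12 = 1272 mm². R_n = min(0.6×450×5196, 0.6×345×8328) + 1.0×450×1272 = min(1402.9, 1723.9) + 572.4 = 1975.3 kN. φR_n = 0.75 × 1975.3 = 1481.5 kN.
Governing: min(4773.8, 3287.8, 1061.9, 1481.5) = 1061.9 kN → gross-section yield.

1061.9 kN (gross-section yield governs)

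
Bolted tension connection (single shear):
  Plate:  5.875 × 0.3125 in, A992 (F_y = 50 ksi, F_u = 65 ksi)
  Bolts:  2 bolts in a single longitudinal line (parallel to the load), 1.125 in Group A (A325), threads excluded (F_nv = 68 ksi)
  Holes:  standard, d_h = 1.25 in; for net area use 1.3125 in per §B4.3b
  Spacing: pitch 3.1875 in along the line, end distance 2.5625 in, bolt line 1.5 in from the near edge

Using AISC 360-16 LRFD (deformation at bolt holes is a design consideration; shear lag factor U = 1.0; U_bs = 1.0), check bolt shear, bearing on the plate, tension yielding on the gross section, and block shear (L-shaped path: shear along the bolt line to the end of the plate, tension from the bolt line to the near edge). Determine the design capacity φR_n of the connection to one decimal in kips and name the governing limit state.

47.4 kips (block shear governs)

Bolt shear: A_b = π(1.125)²/4 = 0.99402 in². φR_n = 0.75 × 68 × 0.99402 × 2 × 1 = 101.4 kips.
Bearing (0.3125 in plate, F_u = 65 ksi): end bolts L_c = 2.5625 − 1.25/2 = 1.9375, R_n = min(1.2×1.9375×0.3125×65, 2.4×1.125×0.3125×65) = 47.227 kips/bolt; interior L_c = 3.1875 − 1.25 = 1.9375, R_n = 47.227 kips/bolt. φR_n = 0.75 × (1×47.227 + 1×47.227) = 70.8 kips.
Tension yield (gross): A_g = 5.875×0.3125 = 1.8359 in². φR_n = 0.90 × 50 × 1.8359 = 82.6 kips.
Block shear: shear path 1×[2.5625+1×3.1875] = 1×5.75 in, A_gv = 1.7969, A_nv = 1×(5.75 − 1.5×1.3125)×0.3125 = 1.1816 in²; tension to near edge: (1.5 − 0.5×1.3125)×0.3125 = 0.26367 in². R_n = min(0.6×65×1.1816, 0.6×50×1.7969) + 1.0×65×0.26367 = min(46.082, 53.907) + 17.139 = 63.221 kips. φR_n = 0.75 × 63.221 = 47.4 kips.
Governing: min(101.4, 70.8, 82.6, 47.4) = 47.4 kips → block shear.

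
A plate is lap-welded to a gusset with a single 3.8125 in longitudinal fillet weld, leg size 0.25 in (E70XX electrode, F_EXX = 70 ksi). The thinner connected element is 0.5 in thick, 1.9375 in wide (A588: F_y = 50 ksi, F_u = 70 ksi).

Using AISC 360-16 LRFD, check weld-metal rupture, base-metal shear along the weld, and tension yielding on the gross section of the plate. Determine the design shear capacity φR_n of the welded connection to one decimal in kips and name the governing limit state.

Weld metal: throat = 0.707×0.25 = 0.17675 in, L = 3.8125 in. φR_n = 0.75 × 0.6 × 70 × 0.17675 × 3.8125 = 21.2 kips.
Base metal shear (0.5 in plate): yield φR_n = 1.0×0.6×50×0.5×3.8125 = 57.2 kips; rupture φR_n = 0.75×0.6×70×0.5×3.8125 = 60.0 kips; take 57.2 kips (yield).
Tension yield (gross): A_g = 1.9375×0.5 = 0.96875 in². φR_n = 0.90 × 50 × 0.96875 = 43.6 kips.
Governing: min(21.2, 57.2, 43.6) = 21.2 kips → weld metal.

21.2 kips (weld metal governs)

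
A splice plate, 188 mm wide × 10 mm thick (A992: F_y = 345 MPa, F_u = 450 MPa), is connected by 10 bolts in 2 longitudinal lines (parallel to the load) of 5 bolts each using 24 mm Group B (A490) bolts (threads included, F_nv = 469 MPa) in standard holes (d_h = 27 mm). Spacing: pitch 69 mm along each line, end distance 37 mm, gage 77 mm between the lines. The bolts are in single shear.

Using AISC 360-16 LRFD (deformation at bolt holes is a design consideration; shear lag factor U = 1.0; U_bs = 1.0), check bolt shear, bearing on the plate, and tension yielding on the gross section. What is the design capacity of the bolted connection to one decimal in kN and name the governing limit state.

Bolt shear: A_b = π(24)²/4 = 452.39 mm². φR_n = 0.75 × 469 × 452.39 × 10 × 1 = 1591.3 kN.
Bearing (10 mm plate, F_u = 450 MPa): end bolts L_c = 37 − 27/2 = 23.5, R_n = min(1.2×23.5×10×450, 2.4×24×10×450) = 126.9 kN/bolt; interior L_c = 69 − 27 = 42, R_n = 226.8 kN/bolt. φR_n = 0.75 × (2×126.9 + 8×226.8) = 1551.2 kN.
Tension yield (gross): A_g = 188×10 = 1880 mm². φR_n = 0.90 × 345 × 1880 = 583.7 kN.
Governing: min(1591.3, 1551.2, 583.7) = 583.7 kN → gross-section yield.

583.7 kN (gross-section yield governs)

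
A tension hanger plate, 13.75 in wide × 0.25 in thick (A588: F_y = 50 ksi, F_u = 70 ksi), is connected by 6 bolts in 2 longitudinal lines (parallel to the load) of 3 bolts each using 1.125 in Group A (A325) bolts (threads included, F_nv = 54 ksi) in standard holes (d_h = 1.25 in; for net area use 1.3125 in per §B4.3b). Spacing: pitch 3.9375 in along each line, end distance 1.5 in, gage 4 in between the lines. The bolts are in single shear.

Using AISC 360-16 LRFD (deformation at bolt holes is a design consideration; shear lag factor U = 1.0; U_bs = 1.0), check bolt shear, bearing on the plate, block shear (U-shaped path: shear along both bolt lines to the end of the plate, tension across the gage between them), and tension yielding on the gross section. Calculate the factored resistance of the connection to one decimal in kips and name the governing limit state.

131.3 kips (block shear governs)

Bolt shear: A_b = π(1.125)²/4 = 0.99402 in². φR_n = 0.75 × 54 × 0.99402 × 6 × 1 = 241.5 kips.
Bearing (0.25 in plate, F_u = 70 ksi): end bolts L_c = 1.5 − 1.25/2 = 0.875, R_n = min(1.2×0.875×0.25×70, 2.4×1.125×0.25×70) = 18.375 kips/bolt; interior L_c = 3.9375 − 1.25 = 2.6875, R_n = 47.25 kips/bolt. φR_n = 0.75 × (2×18.375 + 4×47.25) = 169.3 kips.
Block shear: shear path 2×[1.5+2×3.9375] = 2×9.375 in, A_gv = 4.6875, A_nv = 2×(9.375 − 2.5×1.3125)×0.25 = 3.0469 in²; tension across gage: (4 − 1×1.3125)×0.25 = 0.67188 in². R_n = min(0.6×70×3.0469, 0.6×50×4.6875) + 1.0×70×0.67188 = min(127.97, 140.63) + 47.032 = 175 kips. φR_n = 0.75 × 175 = 131.3 kips.
Tension yield (gross): A_g = 13.75×0.25 = 3.4375 in². φR_n = 0.90 × 50 × 3.4375 = 154.7 kips.
Governing: min(241.5, 169.3, 131.3, 154.7) = 131.3 kips → block shear.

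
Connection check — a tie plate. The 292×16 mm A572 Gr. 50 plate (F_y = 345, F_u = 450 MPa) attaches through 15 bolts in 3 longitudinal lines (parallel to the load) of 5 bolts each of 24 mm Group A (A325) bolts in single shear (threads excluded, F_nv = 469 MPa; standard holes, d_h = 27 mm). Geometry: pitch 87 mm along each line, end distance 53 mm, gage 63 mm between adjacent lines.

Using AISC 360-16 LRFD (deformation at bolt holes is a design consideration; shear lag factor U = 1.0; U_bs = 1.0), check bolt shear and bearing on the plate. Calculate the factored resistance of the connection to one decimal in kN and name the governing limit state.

2386.9 kN (bolt shear governs)

Bolt shear: A_b = π(24)²/4 = 452.39 mm². φR_n = 0.75 × 469 × 452.39 × 15 × 1 = 2386.9 kN.
Bearing (16 mm plate, F_u = 450 MPa): end bolts L_c = 53 − 27/2 = 39.5, R_n = min(1.2×39.5×16×450, 2.4×24×16×450) = 341.28 kN/bolt; interior L_c = 87 − 27 = 60, R_n = 414.72 kN/bolt. φR_n = 0.75 × (3×341.28 + 12×414.72) = 4500.4 kN.
Governing: min(2386.9, 4500.4) = 2386.9 kN → bolt shear.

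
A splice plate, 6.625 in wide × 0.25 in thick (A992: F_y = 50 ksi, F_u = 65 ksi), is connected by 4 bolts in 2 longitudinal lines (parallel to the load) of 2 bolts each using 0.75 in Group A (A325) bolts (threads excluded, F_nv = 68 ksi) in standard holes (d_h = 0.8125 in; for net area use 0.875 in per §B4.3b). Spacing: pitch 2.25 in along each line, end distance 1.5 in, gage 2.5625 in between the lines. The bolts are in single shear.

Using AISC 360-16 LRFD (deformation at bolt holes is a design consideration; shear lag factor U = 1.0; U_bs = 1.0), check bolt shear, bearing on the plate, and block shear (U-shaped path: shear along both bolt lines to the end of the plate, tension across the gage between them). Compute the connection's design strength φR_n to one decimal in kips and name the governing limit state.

Bolt shear: A_b = π(0.75)²/4 = 0.44179 in². φR_n = 0.75 × 68 × 0.44179 × 4 × 1 = 90.1 kips.
Bearing (0.25 in plate, F_u = 65 ksi): end bolts L_c = 1.5 − 0.8125/2 = 1.09375, R_n = min(1.2×1.09375×0.25×65, 2.4×0.75×0.25×65) = 21.328 kips/bolt; interior L_c = 2.25 − 0.8125 = 1.4375, R_n = 28.031 kips/bolt. φR_n = 0.75 × (2×21.328 + 2×28.031) = 74.0 kips.
Block shear: shear path 2×[1.5+1×2.25] = 2×3.75 in, A_gv = 1.875, A_nv = 2×(3.75 − 1.5×0.875)×0.25 = 1.2188 in²; tension across gage: (2.5625 − 1×0.875)×0.25 = 0.42188 in². R_n = min(0.6×65×1.2188, 0.6×50×1.875) + 1.0×65×0.42188 = min(47.533, 56.25) + 27.422 = 74.955 kips. φR_n = 0.75 × 74.955 = 56.2 kips.
Governing: min(90.1, 74.0, 56.2) = 56.2 kips → block shear.

56.2 kips (block shear governs)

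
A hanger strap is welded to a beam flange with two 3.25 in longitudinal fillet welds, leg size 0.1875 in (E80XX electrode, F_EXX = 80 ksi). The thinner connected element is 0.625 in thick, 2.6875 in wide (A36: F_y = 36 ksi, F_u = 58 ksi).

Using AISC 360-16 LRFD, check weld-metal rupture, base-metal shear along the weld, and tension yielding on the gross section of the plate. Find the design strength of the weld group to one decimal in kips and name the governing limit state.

Weld metal: throat = 0.707×0.1875 = 0.13256 in, L = 2×3.25 = 6.5 in. φR_n = 0.75 × 0.6 × 80 × 0.13256 × 6.5 = 31.0 kips.
Base metal shear (0.625 in plate): yield φR_n = 1.0×0.6×36×0.625×6.5 = 87.8 kips; rupture φR_n = 0.75×0.6×58×0.625×6.5 = 106.0 kips; take 87.8 kips (yield).
Tension yield (gross): A_g = 2.6875×0.625 = 1.6797 in². φR_n = 0.90 × 36 × 1.6797 = 54.4 kips.
Governing: min(31.0, 87.8, 54.4) = 31.0 kips → weld metal.

31.0 kips (weld metal governs)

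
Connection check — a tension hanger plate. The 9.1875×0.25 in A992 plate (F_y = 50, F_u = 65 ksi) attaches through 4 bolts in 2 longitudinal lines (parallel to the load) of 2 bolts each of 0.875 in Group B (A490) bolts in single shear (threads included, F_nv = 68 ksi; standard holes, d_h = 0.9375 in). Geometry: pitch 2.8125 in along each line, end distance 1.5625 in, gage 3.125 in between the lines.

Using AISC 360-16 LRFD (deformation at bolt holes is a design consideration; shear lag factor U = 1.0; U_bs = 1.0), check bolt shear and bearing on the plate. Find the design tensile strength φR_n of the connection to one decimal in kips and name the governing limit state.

83.2 kips (bearing governs)

Bolt shear: A_b = π(0.875)²/4 = 0.60132 in². φR_n = 0.75 × 68 × 0.60132 × 4 × 1 = 122.7 kips.
Bearing (0.25 in plate, F_u = 65 ksi): end bolts L_c = 1.5625 − 0.9375/2 = 1.09375, R_n = min(1.2×1.09375×0.25×65, 2.4×0.875×0.25×65) = 21.328 kips/bolt; interior L_c = 2.8125 − 0.9375 = 1.875, R_n = 34.125 kips/bolt. φR_n = 0.75 × (2×21.328 + 2×34.125) = 83.2 kips.
Governing: min(122.7, 83.2) = 83.2 kips → bearing.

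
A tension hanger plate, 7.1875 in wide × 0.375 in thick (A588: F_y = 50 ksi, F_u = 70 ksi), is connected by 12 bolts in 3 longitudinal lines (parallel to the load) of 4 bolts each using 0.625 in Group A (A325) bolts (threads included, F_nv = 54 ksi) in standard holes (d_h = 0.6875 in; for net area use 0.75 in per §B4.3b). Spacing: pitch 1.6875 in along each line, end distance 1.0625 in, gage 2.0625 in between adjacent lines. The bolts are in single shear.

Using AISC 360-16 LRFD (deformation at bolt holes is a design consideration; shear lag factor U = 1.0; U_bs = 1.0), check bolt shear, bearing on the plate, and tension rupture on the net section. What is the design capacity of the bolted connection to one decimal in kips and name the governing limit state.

97.2 kips (net-section rupture governs)

Bolt shear: A_b = π(0.625)²/4 = 0.3068 in². φR_n = 0.75 × 54 × 0.3068 × 12 × 1 = 149.1 kips.
Bearing (0.375 in plate, F_u = 70 ksi): end bolts L_c = 1.0625 − 0.6875/2 = 0.71875, R_n = min(1.2×0.71875×0.375×70, 2.4×0.625×0.375×70) = 22.641 kips/bolt; interior L_c = 1.6875 − 0.6875 = 1, R_n = 31.5 kips/bolt. φR_n = 0.75 × (3×22.641 + 9×31.5) = 263.6 kips.
Tension rupture (net): A_n = (7.1875 − 3×0.75)×0.375 = 1.8516 in² (U = 1.0, A_e = A_n). φR_n = 0.75 × 70 × 1.8516 = 97.2 kips.
Governing: min(149.1, 263.6, 97.2) = 97.2 kips → net-section rupture.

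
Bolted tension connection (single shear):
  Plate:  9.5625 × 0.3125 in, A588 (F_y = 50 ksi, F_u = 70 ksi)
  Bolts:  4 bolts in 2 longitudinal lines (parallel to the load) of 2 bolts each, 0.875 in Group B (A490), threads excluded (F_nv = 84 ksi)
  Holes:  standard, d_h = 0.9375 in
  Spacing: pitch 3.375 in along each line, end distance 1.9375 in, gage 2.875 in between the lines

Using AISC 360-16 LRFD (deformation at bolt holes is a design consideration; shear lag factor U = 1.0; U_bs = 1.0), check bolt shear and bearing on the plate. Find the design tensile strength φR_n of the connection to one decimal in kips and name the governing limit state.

Bolt shear: A_b = π(0.875)²/4 = 0.60132 in². φR_n = 0.75 × 84 × 0.60132 × 4 × 1 = 151.5 kips.
Bearing (0.3125 in plate, F_u = 70 ksi): end bolts L_c = 1.9375 − 0.9375/2 = 1.46875, R_n = min(1.2×1.46875×0.3125×70, 2.4×0.875×0.3125×70) = 38.555 kips/bolt; interior L_c = 3.375 − 0.9375 = 2.4375, R_n = 45.938 kips/bolt. φR_n = 0.75 × (2×38.555 + 2×45.938) = 126.7 kips.
Governing: min(151.5, 126.7) = 126.7 kips → bearing.

126.7 kips (bearing governs)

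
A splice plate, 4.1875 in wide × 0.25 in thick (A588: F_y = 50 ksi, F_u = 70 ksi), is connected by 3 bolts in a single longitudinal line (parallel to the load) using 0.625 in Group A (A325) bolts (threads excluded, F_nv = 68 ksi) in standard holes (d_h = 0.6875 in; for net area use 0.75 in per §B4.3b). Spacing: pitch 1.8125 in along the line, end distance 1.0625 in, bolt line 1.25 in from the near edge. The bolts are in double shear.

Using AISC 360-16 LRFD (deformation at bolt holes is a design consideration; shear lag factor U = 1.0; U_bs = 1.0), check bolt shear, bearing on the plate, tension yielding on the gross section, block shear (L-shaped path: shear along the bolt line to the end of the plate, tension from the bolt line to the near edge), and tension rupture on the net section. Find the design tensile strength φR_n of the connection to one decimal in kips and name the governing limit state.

33.6 kips (block shear governs)

Bolt shear: A_b = π(0.625)²/4 = 0.3068 in². φR_n = 0.75 × 68 × 0.3068 × 3 × 2 = 93.9 kips.
Bearing (0.25 in plate, F_u = 70 ksi): end bolts L_c = 1.0625 − 0.6875/2 = 0.71875, R_n = min(1.2×0.71875×0.25×70, 2.4×0.625×0.25×70) = 15.094 kips/bolt; interior L_c = 1.8125 − 0.6875 = 1.125, R_n = 23.625 kips/bolt. φR_n = 0.75 × (1×15.094 + 2×23.625) = 46.8 kips.
Tension yield (gross): A_g = 4.1875×0.25 = 1.0469 in². φR_n = 0.90 × 50 × 1.0469 = 47.1 kips.
Block shear: shear path 1×[1.0625+2×1.8125] = 1×4.6875 in, A_gv = 1.1719, A_nv = 1×(4.6875 − 2.5×0.75)×0.25 = 0.70313 in²; tension to near edge: (1.25 − 0.5×0.75)×0.25 = 0.21875 in². R_n = min(0.6×70×0.70313, 0.6×50×1.1719) + 1.0×70×0.21875 = min(29.531, 35.157) + 15.313 = 44.844 kips. φR_n = 0.75 × 44.844 = 33.6 kips.
Tension rupture (net): A_n = (4.1875 − 1×0.75)×0.25 = 0.85938 in² (U = 1.0, A_e = A_n). φR_n = 0.75 × 70 × 0.85938 = 45.1 kips.
Governing: min(93.9, 46.8, 47.1, 33.6, 45.1) = 33.6 kips → block shear.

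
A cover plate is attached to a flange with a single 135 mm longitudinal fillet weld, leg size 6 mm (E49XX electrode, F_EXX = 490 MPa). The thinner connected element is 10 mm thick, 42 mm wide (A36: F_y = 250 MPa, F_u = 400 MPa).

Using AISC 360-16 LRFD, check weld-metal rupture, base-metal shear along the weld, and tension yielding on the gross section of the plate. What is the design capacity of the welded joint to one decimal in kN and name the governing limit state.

Weld metal: throat = 0.707×6 = 4.242 mm, L = 135 mm. φR_n = 0.75 × 0.6 × 490 × 4.242 × 135 = 126.3 kN.
Base metal shear (10 mm plate): yield φR_n = 1.0×0.6×250×10×135 = 202.5 kN; rupture φR_n = 0.75×0.6×400×10×135 = 243.0 kN; take 202.5 kN (yield).
Tension yield (gross): A_g = 42×10 = 420 mm². φR_n = 0.90 × 250 × 420 = 94.5 kN.
Governing: min(126.3, 202.5, 94.5) = 94.5 kN → gross-section yield.

94.5 kN (gross-section yield governs)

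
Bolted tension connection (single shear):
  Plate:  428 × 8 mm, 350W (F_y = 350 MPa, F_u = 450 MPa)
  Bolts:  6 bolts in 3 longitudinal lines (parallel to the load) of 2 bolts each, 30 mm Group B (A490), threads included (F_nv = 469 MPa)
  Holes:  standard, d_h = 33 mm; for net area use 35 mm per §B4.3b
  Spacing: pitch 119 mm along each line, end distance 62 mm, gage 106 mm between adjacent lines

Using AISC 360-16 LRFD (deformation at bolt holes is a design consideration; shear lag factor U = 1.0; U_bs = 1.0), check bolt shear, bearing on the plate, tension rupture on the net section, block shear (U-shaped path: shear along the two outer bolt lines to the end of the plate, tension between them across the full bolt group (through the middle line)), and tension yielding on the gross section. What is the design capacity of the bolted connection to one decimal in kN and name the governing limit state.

799.7 kN (block shear governs)

Bolt shear: A_b = π(30)²/4 = 706.86 mm². φR_n = 0.75 × 469 × 706.86 × 6 × 1 = 1491.8 kN.
Bearing (8 mm plate, F_u = 450 MPa): end bolts L_c = 62 − 33/2 = 45.5, R_n = min(1.2×45.5×8×450, 2.4×30×8×450) = 196.56 kN/bolt; interior L_c = 119 − 33 = 86, R_n = 259.2 kN/bolt. φR_n = 0.75 × (3×196.56 + 3×259.2) = 1025.5 kN.
Tension rupture (net): A_n = (428 − 3×35)×8 = 2584 mm² (U = 1.0, A_e = A_n). φR_n = 0.75 × 450 × 2584 = 872.1 kN.
Block shear: shear path 2×[62+1×119] = 2×181 mm, A_gv = 2896, A_nv = 2×(181 − 1.5×35)×8 = 2056 mm²; tension across gage: (212 − 2×35)×8 = 1136 mm². R_n = min(0.6×450×2056, 0.6×350×2896) + 1.0×450×1136 = min(555.12, 608.16) + 511.2 = 1066.3 kN. φR_n = 0.75 × 1066.3 = 799.7 kN.
Tension yield (gross): A_g = 428×8 = 3424 mm². φR_n = 0.90 × 350 × 3424 = 1078.6 kN.
Governing: min(1491.8, 1025.5, 872.1, 799.7, 1078.6) = 799.7 kN → block shear.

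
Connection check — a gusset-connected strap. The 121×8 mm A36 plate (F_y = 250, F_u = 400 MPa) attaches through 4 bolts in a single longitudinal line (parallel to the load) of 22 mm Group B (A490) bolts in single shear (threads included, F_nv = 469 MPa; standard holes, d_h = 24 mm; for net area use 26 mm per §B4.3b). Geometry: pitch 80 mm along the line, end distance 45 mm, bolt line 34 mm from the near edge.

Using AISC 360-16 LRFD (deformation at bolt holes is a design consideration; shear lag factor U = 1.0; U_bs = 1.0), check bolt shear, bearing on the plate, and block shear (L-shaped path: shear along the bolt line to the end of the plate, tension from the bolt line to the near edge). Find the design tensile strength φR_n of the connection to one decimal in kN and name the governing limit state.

306.9 kN (block shear governs)

Bolt shear: A_b = π(22)²/4 = 380.13 mm². φR_n = 0.75 × 469 × 380.13 × 4 × 1 = 534.8 kN.
Bearing (8 mm plate, F_u = 400 MPa): end bolts L_c = 45 − 24/2 = 33, R_n = min(1.2×33×8×400, 2.4×22×8×400) = 126.72 kN/bolt; interior L_c = 80 − 24 = 56, R_n = 168.96 kN/bolt. φR_n = 0.75 × (1×126.72 + 3×168.96) = 475.2 kN.
Block shear: shear path 1×[45+3×80] = 1×285 mm, A_gv = 2280, A_nv = 1×(285 − 3.5×26)×8 = 1552 mm²; tension to near edge: (34 − 0.5×26)×8 = 168 mm². R_n = min(0.6×400×1552, 0.6×250×2280) + 1.0×400×168 = min(372.48, 342) + 67.2 = 409.2 kN. φR_n = 0.75 × 409.2 = 306.9 kN.
Governing: min(534.8, 475.2, 306.9) = 306.9 kN → block shear.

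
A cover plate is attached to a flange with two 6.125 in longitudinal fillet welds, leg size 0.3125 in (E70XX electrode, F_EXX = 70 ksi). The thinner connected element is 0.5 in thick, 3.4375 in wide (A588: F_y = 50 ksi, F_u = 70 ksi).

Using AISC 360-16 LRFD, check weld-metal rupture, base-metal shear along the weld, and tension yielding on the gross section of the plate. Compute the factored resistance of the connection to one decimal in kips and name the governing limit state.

Weld metal: throat = 0.707×0.3125 = 0.22094 in, L = 2×6.125 = 12.25 in. φR_n = 0.75 × 0.6 × 70 × 0.22094 × 12.25 = 85.3 kips.
Base metal shear (0.5 in plate): yield φR_n = 1.0×0.6×50×0.5×12.25 = 183.8 kips; rupture φR_n = 0.75×0.6×70×0.5×12.25 = 192.9 kips; take 183.8 kips (yield).
Tension yield (gross): A_g = 3.4375×0.5 = 1.7188 in². φR_n = 0.90 × 50 × 1.7188 = 77.3 kips.
Governing: min(85.3, 183.8, 77.3) = 77.3 kips → gross-section yield.

77.3 kips (gross-section yield governs)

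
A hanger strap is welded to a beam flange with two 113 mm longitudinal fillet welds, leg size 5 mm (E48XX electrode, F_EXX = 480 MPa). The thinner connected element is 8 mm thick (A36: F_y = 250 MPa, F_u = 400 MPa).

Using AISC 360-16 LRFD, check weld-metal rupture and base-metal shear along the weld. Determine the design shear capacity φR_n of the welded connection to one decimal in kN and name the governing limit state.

172.6 kN (weld metal governs)

Weld metal: throat = 0.707×5 = 3.535 mm, L = 2×113 = 226 mm. φR_n = 0.75 × 0.6 × 480 × 3.535 × 226 = 172.6 kN.
Base metal shear (8 mm plate): yield φR_n = 1.0×0.6×250×8×226 = 271.2 kN; rupture φR_n = 0.75×0.6×400×8×226 = 325.4 kN; take 271.2 kN (yield).
Governing: min(172.6, 271.2) = 172.6 kN → weld metal.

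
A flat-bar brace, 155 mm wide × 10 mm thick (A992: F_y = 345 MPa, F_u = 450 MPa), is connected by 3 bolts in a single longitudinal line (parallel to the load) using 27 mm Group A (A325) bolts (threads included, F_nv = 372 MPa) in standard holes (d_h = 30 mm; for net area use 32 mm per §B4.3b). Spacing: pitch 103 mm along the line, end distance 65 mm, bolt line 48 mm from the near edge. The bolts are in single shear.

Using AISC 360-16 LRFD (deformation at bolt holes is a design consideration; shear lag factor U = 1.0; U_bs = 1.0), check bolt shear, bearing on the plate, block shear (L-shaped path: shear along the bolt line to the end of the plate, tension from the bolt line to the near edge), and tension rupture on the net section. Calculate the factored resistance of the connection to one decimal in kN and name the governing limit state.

Bolt shear: A_b = π(27)²/4 = 572.56 mm². φR_n = 0.75 × 372 × 572.56 × 3 × 1 = 479.2 kN.
Bearing (10 mm plate, F_u = 450 MPa): end bolts L_c = 65 − 30/2 = 50, R_n = min(1.2×50×10×450, 2.4×27×10×450) = 270 kN/bolt; interior L_c = 103 − 30 = 73, R_n = 291.6 kN/bolt. φR_n = 0.75 × (1×270 + 2×291.6) = 639.9 kN.
Block shear: shear path 1×[65+2×103] = 1×271 mm, A_gv = 2710, A_nv = 1×(271 − 2.5×32)×10 = 1910 mm²; tension to near edge: (48 − 0.5×32)×10 = 320 mm². R_n = min(0.6×450×1910, 0.6×345×2710) + 1.0×450×320 = min(515.7, 560.97) + 144 = 659.7 kN. φR_n = 0.75 × 659.7 = 494.8 kN.
Tension rupture (net): A_n = (155 − 1×32)×10 = 1230 mm² (U = 1.0, A_e = A_n). φR_n = 0.75 × 450 × 1230 = 415.1 kN.
Governing: min(479.2, 639.9, 494.8, 415.1) = 415.1 kN → net-section rupture.

415.1 kN (net-section rupture governs)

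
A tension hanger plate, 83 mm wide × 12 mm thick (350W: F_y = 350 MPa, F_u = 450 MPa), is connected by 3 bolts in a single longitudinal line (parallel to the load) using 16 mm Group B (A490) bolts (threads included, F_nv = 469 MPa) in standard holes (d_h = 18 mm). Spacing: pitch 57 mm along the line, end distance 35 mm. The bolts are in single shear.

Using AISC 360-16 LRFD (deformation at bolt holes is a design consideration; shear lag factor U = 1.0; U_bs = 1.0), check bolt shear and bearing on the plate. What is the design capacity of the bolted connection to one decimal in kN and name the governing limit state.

Bolt shear: A_b = π(16)²/4 = 201.06 mm². φR_n = 0.75 × 469 × 201.06 × 3 × 1 = 212.2 kN.
Bearing (12 mm plate, F_u = 450 MPa): end bolts L_c = 35 − 18/2 = 26, R_n = min(1.2×26×12×450, 2.4×16×12×450) = 168.48 kN/bolt; interior L_c = 57 − 18 = 39, R_n = 207.36 kN/bolt. φR_n = 0.75 × (1×168.48 + 2×207.36) = 437.4 kN.
Governing: min(212.2, 437.4) = 212.2 kN → bolt shear.

212.2 kN (bolt shear governs)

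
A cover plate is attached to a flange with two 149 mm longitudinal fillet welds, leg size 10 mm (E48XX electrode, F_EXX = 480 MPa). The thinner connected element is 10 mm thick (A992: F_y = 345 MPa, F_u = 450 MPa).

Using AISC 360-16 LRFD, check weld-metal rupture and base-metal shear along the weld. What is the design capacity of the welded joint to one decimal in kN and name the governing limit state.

Weld metal: throat = 0.707×10 = 7.07 mm, L = 2×149 = 298 mm. φR_n = 0.75 × 0.6 × 480 × 7.07 × 298 = 455.1 kN.
Base metal shear (10 mm plate): yield φR_n = 1.0×0.6×345×10×298 = 616.9 kN; rupture φR_n = 0.75×0.6×450×10×298 = 603.5 kN; take 603.5 kN (rupture).
Governing: min(455.1, 603.5) = 455.1 kN → weld metal.

455.1 kN (weld metal governs)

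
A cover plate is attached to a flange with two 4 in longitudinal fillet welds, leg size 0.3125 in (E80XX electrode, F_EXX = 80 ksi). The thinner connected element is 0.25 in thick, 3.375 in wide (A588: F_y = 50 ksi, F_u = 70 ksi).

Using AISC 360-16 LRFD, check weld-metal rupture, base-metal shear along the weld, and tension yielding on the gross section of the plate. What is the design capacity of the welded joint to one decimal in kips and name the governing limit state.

Weld metal: throat = 0.707×0.3125 = 0.22094 in, L = 2×4 = 8 in. φR_n = 0.75 × 0.6 × 80 × 0.22094 × 8 = 63.6 kips.
Base metal shear (0.25 in plate): yield φR_n = 1.0×0.6×50×0.25×8 = 60.0 kips; rupture φR_n = 0.75×0.6×70×0.25×8 = 63.0 kips; take 60.0 kips (yield).
Tension yield (gross): A_g = 3.375×0.25 = 0.84375 in². φR_n = 0.90 × 50 × 0.84375 = 38.0 kips.
Governing: min(63.6, 60.0, 38.0) = 38.0 kips → gross-section yield.

38.0 kips (gross-section yield governs)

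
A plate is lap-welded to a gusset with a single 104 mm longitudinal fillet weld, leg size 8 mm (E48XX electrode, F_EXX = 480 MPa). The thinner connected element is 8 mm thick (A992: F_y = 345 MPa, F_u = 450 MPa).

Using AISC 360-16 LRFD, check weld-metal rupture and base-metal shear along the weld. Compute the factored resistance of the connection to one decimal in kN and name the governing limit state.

Weld metal: throat = 0.707×8 = 5.656 mm, L = 104 mm. φR_n = 0.75 × 0.6 × 480 × 5.656 × 104 = 127.1 kN.
Base metal shear (8 mm plate): yield φR_n = 1.0×0.6×345×8×104 = 172.2 kN; rupture φR_n = 0.75×0.6×450×8×104 = 168.5 kN; take 168.5 kN (rupture).
Governing: min(127.1, 168.5) = 127.1 kN → weld metal.

127.1 kN (weld metal governs)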